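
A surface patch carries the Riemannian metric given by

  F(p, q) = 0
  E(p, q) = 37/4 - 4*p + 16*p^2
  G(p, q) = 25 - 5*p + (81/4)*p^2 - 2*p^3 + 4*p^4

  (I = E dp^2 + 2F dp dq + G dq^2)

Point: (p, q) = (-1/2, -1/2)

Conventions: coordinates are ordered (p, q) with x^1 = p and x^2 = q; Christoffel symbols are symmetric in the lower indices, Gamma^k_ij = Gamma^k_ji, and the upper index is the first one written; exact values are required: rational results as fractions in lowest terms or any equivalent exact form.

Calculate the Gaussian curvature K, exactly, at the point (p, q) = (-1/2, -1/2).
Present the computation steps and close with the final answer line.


E = 61/4, F = 0, G = 529/16, EG - F^2 = 32269/64 at the point
E_p = -20, E_q = 0, F_p = 0, F_q = 0, G_p = -115/4, G_q = 0
E_qq = 0, F_pq = 0, G_pp = 117/2
Evaluate Brioschi's two determinant matrices M1, M2 and divide by (EG - F^2)^2.
M1 = [[-E_qq/2 + F_pq - G_pp/2, E_p/2, F_p - E_q/2], [F_q - G_p/2, E, F], [G_q/2, F, G]] = [[-117/4, -10, 0], [115/8, 61/4, 0], [0, 0, 529/16]]; det M1 = -2558773/256
M2 = [[0, E_q/2, G_p/2], [E_q/2, E, F], [G_p/2, F, G]] = [[0, 0, -115/8], [0, 61/4, 0], [-115/8, 0, 529/16]]; det M2 = -806725/256
det M1 - det M2 = -109503/16; K = -109503/16 / (32269/64)^2 = -2304/85583

Answer: K = -2304/85583


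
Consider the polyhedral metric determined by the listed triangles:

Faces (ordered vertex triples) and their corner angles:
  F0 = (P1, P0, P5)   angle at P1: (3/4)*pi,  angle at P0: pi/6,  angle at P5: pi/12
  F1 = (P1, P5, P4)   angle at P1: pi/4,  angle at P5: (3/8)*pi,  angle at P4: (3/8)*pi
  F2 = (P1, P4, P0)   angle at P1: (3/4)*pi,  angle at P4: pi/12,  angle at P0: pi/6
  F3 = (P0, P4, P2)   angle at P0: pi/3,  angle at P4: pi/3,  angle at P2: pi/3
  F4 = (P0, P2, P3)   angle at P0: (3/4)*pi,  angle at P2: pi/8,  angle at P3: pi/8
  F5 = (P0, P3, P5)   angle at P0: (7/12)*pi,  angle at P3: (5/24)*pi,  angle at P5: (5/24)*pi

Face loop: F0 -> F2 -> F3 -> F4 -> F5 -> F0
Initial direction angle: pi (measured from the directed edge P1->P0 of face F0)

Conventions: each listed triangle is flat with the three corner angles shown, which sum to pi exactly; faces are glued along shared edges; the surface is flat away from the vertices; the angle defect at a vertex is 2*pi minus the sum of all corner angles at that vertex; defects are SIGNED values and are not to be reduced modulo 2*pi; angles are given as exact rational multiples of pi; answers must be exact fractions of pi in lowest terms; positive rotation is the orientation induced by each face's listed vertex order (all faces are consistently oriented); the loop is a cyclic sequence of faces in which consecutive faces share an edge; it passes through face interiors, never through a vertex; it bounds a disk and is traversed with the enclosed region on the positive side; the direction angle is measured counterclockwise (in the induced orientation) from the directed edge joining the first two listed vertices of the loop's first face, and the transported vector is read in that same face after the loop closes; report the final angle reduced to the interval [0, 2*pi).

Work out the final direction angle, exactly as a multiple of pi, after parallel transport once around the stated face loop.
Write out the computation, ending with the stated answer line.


enclosed vertex P0: corner angles sum to 2*pi, defect = 2*pi - 2*pi = 0
holonomy = initial angle + sum of enclosed defects (mod 2*pi), positive in the induced orientation
final angle = pi + 0 = pi (mod 2*pi)

Answer: final direction angle = pi


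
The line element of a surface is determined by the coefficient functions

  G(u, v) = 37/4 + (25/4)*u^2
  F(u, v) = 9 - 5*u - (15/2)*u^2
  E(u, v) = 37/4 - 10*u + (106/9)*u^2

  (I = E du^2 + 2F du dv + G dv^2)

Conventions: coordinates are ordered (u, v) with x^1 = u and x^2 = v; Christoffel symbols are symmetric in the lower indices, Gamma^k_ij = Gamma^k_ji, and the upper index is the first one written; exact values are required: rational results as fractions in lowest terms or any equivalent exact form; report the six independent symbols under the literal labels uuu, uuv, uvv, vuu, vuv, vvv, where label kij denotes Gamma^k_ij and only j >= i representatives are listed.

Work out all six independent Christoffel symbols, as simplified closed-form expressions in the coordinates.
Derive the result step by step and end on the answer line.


E = 37/4 - 10*u + (106/9)*u^2; F = 9 - 5*u - (15/2)*u^2; G = 37/4 + (25/4)*u^2
Gamma^k_ij = (1/2) g^{kl} (d_i g_jl + d_j g_il - d_l g_ij), with g^inv = (1/(EG-F^2)) [[G, -F], [-F, E]]
first partials: E_u = -10 + (212/9)*u, E_v = 0, F_u = -5 - 15*u, F_v = 0, G_u = (25/2)*u, G_v = 0
D = EG - F^2 = 73/16 - (5/2)*u + (39853/144)*u^2 - (275/2)*u^3 + (625/36)*u^4
expanded: Gamma^u_uu = (G E_u - 2F F_u + F E_v)/(2D), Gamma^u_uv = (G E_v - F G_u)/(2D), Gamma^u_vv = (2G F_v - G G_u - F G_v)/(2D), Gamma^v_uu = (2E F_u - E E_v - F E_u)/(2D), Gamma^v_uv = (E G_u - F E_v)/(2D), Gamma^v_vv = (E G_v - 2F F_v + F G_u)/(2D); substitute and cancel common factors

Answer: Gamma_uuu = (-5600*u^3 - 20700*u^2 + 31528*u - 180)/(2500*u^4 - 19800*u^3 + 39853*u^2 - 360*u + 657), Gamma_uuv = (6750*u^3 + 4500*u^2 - 8100*u)/(2500*u^4 - 19800*u^3 + 39853*u^2 - 360*u + 657), Gamma_uvv = (-5625*u^3 - 8325*u)/(2500*u^4 - 19800*u^3 + 39853*u^2 - 360*u + 657), Gamma_vuu = (-12720*u^3 + 16200*u^2 - 31644*u - 180)/(2500*u^4 - 19800*u^3 + 39853*u^2 - 360*u + 657), Gamma_vuv = (10600*u^3 - 9000*u^2 + 8325*u)/(2500*u^4 - 19800*u^3 + 39853*u^2 - 360*u + 657), Gamma_vvv = (-6750*u^3 - 4500*u^2 + 8100*u)/(2500*u^4 - 19800*u^3 + 39853*u^2 - 360*u + 657)


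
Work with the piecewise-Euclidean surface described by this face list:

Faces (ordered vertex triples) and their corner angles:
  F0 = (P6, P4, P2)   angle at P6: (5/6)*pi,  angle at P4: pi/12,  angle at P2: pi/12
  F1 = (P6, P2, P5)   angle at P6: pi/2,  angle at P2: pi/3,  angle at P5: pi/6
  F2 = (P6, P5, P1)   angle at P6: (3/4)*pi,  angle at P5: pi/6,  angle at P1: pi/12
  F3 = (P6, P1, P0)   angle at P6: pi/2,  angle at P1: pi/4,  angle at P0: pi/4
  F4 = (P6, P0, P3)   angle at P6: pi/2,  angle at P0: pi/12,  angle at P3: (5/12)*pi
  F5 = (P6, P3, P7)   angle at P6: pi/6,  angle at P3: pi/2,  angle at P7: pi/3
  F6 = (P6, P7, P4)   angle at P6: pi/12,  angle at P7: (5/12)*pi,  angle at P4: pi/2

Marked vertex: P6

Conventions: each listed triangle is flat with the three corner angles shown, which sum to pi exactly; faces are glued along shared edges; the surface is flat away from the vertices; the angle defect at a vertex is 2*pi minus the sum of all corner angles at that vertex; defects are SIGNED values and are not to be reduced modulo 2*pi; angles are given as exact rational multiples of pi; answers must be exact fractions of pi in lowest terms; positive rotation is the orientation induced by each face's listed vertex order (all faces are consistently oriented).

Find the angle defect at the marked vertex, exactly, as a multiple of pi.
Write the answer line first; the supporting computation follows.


Answer: defect(P6) = (-4/3)*pi

Sum of corner angles at P6: (10/3)*pi
defect = 2*pi - (10/3)*pi


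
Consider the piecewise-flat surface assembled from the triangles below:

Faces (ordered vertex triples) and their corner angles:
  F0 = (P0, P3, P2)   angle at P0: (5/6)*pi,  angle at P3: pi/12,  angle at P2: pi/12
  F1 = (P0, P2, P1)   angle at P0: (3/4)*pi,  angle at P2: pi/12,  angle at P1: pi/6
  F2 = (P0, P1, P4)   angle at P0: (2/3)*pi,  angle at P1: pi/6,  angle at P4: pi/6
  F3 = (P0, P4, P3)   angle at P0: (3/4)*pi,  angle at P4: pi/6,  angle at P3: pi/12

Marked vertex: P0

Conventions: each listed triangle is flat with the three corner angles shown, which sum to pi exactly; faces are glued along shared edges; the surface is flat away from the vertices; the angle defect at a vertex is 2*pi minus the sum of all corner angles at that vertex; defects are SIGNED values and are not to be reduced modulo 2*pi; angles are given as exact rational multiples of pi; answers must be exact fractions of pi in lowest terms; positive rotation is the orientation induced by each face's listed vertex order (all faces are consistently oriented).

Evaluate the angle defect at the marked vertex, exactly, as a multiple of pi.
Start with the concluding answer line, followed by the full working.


Answer: defect(P0) = -pi

Sum of corner angles at P0: 3*pi
defect = 2*pi - 3*pi


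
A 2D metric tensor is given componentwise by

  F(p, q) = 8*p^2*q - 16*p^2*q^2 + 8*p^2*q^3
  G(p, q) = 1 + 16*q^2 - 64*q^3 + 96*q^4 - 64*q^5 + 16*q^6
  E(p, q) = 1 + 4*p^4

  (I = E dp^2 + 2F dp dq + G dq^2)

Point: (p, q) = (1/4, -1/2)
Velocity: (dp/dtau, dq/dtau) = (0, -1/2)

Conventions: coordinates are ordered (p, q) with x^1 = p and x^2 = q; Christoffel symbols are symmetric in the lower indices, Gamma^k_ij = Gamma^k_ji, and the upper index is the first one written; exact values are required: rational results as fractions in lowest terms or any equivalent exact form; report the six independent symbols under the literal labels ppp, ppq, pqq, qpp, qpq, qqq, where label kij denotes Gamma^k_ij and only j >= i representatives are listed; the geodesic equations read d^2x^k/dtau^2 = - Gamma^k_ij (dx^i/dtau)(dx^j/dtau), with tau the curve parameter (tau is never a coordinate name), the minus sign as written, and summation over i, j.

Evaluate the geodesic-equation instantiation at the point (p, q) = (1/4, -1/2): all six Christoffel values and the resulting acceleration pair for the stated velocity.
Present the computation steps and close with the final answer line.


E = 65/64, F = -9/16, G = 85/4 at the point
E_p = 1/4, E_q = 0, F_p = -9/2, F_q = 15/8, G_p = 0, G_q = -135
EG - F^2 = 1361/64;  g^inv = (64/1361) * [[85/4, 9/16], [9/16, 65/64]]
first-kind symbols [ij,l] = (1/2)(d_i g_jl + d_j g_il - d_l g_ij): [pp,p] = E_p/2 = 1/8, [pp,q] = F_p - E_q/2 = -9/2, [pq,p] = E_q/2 = 0, [pq,q] = G_p/2 = 0, [qq,p] = F_q - G_p/2 = 15/8, [qq,q] = G_q/2 = -135/2
Gamma^p_ij = (G*[ij,p] - F*[ij,q])/(EG - F^2), Gamma^q_ij = (E*[ij,q] - F*[ij,p])/(EG - F^2)
Gamma_ppp = 8/1361, Gamma_ppq = 0, Gamma_pqq = 120/1361, Gamma_qpp = -288/1361, Gamma_qpq = 0, Gamma_qqq = -4320/1361
d^2p/dtau^2 = -(Gamma_ppp*(0)^2 + 2*Gamma_ppq*(0)*(-1/2) + Gamma_pqq*(-1/2)^2) = -30/1361
d^2q/dtau^2 = -(Gamma_qpp*(0)^2 + 2*Gamma_qpq*(0)*(-1/2) + Gamma_qqq*(-1/2)^2) = 1080/1361

Answer: Gamma_ppp = 8/1361, Gamma_ppq = 0, Gamma_pqq = 120/1361, Gamma_qpp = -288/1361, Gamma_qpq = 0, Gamma_qqq = -4320/1361; accelerations (d^2p/dtau^2, d^2q/dtau^2) = (-30/1361, 1080/1361)


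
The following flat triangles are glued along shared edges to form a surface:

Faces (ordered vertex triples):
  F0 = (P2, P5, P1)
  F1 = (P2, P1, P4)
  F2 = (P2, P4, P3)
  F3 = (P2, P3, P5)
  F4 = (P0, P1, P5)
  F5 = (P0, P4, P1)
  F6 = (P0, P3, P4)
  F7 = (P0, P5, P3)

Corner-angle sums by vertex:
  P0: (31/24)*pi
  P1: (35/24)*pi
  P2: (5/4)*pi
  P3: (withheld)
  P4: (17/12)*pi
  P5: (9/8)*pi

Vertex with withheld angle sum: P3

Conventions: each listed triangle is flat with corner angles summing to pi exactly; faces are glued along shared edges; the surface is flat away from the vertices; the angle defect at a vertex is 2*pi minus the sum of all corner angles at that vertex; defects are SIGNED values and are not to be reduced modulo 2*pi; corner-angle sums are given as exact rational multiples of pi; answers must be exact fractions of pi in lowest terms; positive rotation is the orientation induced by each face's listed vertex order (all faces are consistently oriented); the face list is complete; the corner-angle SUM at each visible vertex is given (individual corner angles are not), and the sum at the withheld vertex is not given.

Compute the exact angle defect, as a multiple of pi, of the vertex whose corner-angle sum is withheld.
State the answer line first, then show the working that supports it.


Answer: defect(P3) = (13/24)*pi

V = 6, E = 12, F = 8; chi = V - E + F = 2
Gauss-Bonnet: total defect = 2*pi*chi = 4*pi; visible defects sum to (83/24)*pi


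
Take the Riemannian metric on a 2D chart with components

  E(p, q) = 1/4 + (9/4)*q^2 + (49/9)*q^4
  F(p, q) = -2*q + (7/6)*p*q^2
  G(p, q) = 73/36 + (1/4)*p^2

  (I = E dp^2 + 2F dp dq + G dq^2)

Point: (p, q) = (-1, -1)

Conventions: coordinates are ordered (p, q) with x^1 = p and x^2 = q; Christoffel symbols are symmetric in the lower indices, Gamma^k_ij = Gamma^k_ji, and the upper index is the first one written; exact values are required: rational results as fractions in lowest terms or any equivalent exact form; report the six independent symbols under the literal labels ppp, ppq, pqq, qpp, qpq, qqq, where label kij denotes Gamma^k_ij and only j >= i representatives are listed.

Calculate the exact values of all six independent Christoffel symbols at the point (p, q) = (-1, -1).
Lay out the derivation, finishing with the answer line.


E = 143/18, F = 5/6, G = 41/18 at the point
E_p = 0, E_q = -473/18, F_p = 7/6, F_q = 1/3, G_p = -1/2, G_q = 0
EG - F^2 = 2819/162;  g^inv = (162/2819) * [[41/18, -5/6], [-5/6, 143/18]]
first-kind symbols [ij,l] = (1/2)(d_i g_jl + d_j g_il - d_l g_ij): [pp,p] = E_p/2 = 0, [pp,q] = F_p - E_q/2 = 515/36, [pq,p] = E_q/2 = -473/36, [pq,q] = G_p/2 = -1/4, [qq,p] = F_q - G_p/2 = 7/12, [qq,q] = G_q/2 = 0
Gamma^p_ij = (G*[ij,p] - F*[ij,q])/(EG - F^2), Gamma^q_ij = (E*[ij,q] - F*[ij,p])/(EG - F^2)

Answer: Gamma_ppp = -7725/11276, Gamma_ppq = -9629/5638, Gamma_pqq = 861/11276, Gamma_qpp = 73645/11276, Gamma_qpq = 1452/2819, Gamma_qqq = -315/11276


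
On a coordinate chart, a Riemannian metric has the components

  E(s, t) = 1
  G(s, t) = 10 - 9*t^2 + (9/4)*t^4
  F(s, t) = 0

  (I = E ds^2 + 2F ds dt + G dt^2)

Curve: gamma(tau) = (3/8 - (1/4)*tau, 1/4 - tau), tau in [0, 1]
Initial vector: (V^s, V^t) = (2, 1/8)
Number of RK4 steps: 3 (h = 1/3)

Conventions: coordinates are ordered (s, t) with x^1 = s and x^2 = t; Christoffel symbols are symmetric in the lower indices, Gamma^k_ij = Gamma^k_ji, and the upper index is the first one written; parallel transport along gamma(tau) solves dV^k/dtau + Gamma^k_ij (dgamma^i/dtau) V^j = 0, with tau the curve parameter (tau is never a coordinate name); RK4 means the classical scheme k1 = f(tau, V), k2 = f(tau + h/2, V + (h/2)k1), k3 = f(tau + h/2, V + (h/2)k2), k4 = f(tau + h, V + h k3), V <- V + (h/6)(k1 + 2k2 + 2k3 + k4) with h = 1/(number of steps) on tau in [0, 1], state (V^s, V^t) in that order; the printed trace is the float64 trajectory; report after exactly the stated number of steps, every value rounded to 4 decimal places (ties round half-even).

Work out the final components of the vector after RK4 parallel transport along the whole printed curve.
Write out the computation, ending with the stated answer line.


gamma'(tau) = (-1/4, -1); f(tau, V)^k = -Gamma^k_ij(gamma(tau)) gamma'^i(tau) V^j; h = 1/3; intermediate values shown to 6 dp
curve data and Christoffel symbols at the stage parameters:
  tau = 0.000000: gamma = (0.375000, 0.250000), gamma' = (-0.250000, -1.000000); Gamma_sss = 0.000000, Gamma_sst = 0.000000, Gamma_stt = 0.000000, Gamma_tss = 0.000000, Gamma_tst = 0.000000, Gamma_ttt = -0.230745
  tau = 0.166667: gamma = (0.333333, 0.083333), gamma' = (-0.250000, -1.000000); Gamma_sss = 0.000000, Gamma_sst = 0.000000, Gamma_stt = 0.000000, Gamma_tss = 0.000000, Gamma_tst = 0.000000, Gamma_ttt = -0.075209
  tau = 0.333333: gamma = (0.291667, -0.083333), gamma' = (-0.250000, -1.000000); Gamma_sss = 0.000000, Gamma_sst = 0.000000, Gamma_stt = 0.000000, Gamma_tss = 0.000000, Gamma_tst = 0.000000, Gamma_ttt = 0.075209
  tau = 0.500000: gamma = (0.250000, -0.250000), gamma' = (-0.250000, -1.000000); Gamma_sss = 0.000000, Gamma_sst = 0.000000, Gamma_stt = 0.000000, Gamma_tss = 0.000000, Gamma_tst = 0.000000, Gamma_ttt = 0.230745
  tau = 0.666667: gamma = (0.208333, -0.416667), gamma' = (-0.250000, -1.000000); Gamma_sss = 0.000000, Gamma_sst = 0.000000, Gamma_stt = 0.000000, Gamma_tss = 0.000000, Gamma_tst = 0.000000, Gamma_ttt = 0.402628
  tau = 0.833333: gamma = (0.166667, -0.583333), gamma' = (-0.250000, -1.000000); Gamma_sss = 0.000000, Gamma_sst = 0.000000, Gamma_stt = 0.000000, Gamma_tss = 0.000000, Gamma_tst = 0.000000, Gamma_ttt = 0.605273
  tau = 1.000000: gamma = (0.125000, -0.750000), gamma' = (-0.250000, -1.000000); Gamma_sss = 0.000000, Gamma_sst = 0.000000, Gamma_stt = 0.000000, Gamma_tss = 0.000000, Gamma_tst = 0.000000, Gamma_ttt = 0.858773
step 0: V^s = 2.0000, V^t = 0.1250
step 1: k1 = (0.000000, -0.028843), k2 = (0.000000, -0.009040), k3 = (0.000000, -0.009288), k4 = (0.000000, 0.009168); V <- V + (h/6)(k1 + 2k2 + 2k3 + k4): V^s = 2.0000, V^t = 0.1219
step 2: k1 = (0.000000, 0.009166), k2 = (0.000000, 0.028474), k3 = (0.000000, 0.029216), k4 = (0.000000, 0.052990); V <- V + (h/6)(k1 + 2k2 + 2k3 + k4): V^s = 2.0000, V^t = 0.1317
step 3: k1 = (0.000000, 0.053040), k2 = (0.000000, 0.085085), k3 = (0.000000, 0.088318), k4 = (0.000000, 0.138411); V <- V + (h/6)(k1 + 2k2 + 2k3 + k4): V^s = 2.0000, V^t = 0.1616

Answer: V^s = 2.0000, V^t = 0.1616


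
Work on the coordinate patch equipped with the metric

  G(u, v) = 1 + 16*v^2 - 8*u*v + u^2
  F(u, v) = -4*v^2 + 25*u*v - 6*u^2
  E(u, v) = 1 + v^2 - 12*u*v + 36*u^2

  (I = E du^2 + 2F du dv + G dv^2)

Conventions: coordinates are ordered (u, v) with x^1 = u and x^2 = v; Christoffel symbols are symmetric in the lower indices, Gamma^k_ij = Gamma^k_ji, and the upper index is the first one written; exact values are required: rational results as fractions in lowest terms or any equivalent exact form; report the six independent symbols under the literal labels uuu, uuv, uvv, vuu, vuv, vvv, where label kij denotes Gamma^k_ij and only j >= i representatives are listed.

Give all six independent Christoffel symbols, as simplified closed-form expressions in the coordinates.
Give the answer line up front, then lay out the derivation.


Answer: Gamma_uuu = (36*u - 6*v)/(37*u^2 - 20*u*v + 17*v^2 + 1), Gamma_uuv = (-6*u + v)/(37*u^2 - 20*u*v + 17*v^2 + 1), Gamma_uvv = (24*u - 4*v)/(37*u^2 - 20*u*v + 17*v^2 + 1), Gamma_vuu = (-6*u + 24*v)/(37*u^2 - 20*u*v + 17*v^2 + 1), Gamma_vuv = (u - 4*v)/(37*u^2 - 20*u*v + 17*v^2 + 1), Gamma_vvv = (-4*u + 16*v)/(37*u^2 - 20*u*v + 17*v^2 + 1)

E = 1 + v^2 - 12*u*v + 36*u^2; F = -4*v^2 + 25*u*v - 6*u^2; G = 1 + 16*v^2 - 8*u*v + u^2
Gamma^k_ij = (1/2) g^{kl} (d_i g_jl + d_j g_il - d_l g_ij), with g^inv = (1/(EG-F^2)) [[G, -F], [-F, E]]
first partials: E_u = -12*v + 72*u, E_v = 2*v - 12*u, F_u = 25*v - 12*u, F_v = -8*v + 25*u, G_u = -8*v + 2*u, G_v = 32*v - 8*u
D = EG - F^2 = 1 + 17*v^2 - 20*u*v + 37*u^2
expanded: Gamma^u_uu = (G E_u - 2F F_u + F E_v)/(2D), Gamma^u_uv = (G E_v - F G_u)/(2D), Gamma^u_vv = (2G F_v - G G_u - F G_v)/(2D), Gamma^v_uu = (2E F_u - E E_v - F E_u)/(2D), Gamma^v_uv = (E G_u - F E_v)/(2D), Gamma^v_vv = (E G_v - 2F F_v + F G_u)/(2D); substitute and cancel common factors


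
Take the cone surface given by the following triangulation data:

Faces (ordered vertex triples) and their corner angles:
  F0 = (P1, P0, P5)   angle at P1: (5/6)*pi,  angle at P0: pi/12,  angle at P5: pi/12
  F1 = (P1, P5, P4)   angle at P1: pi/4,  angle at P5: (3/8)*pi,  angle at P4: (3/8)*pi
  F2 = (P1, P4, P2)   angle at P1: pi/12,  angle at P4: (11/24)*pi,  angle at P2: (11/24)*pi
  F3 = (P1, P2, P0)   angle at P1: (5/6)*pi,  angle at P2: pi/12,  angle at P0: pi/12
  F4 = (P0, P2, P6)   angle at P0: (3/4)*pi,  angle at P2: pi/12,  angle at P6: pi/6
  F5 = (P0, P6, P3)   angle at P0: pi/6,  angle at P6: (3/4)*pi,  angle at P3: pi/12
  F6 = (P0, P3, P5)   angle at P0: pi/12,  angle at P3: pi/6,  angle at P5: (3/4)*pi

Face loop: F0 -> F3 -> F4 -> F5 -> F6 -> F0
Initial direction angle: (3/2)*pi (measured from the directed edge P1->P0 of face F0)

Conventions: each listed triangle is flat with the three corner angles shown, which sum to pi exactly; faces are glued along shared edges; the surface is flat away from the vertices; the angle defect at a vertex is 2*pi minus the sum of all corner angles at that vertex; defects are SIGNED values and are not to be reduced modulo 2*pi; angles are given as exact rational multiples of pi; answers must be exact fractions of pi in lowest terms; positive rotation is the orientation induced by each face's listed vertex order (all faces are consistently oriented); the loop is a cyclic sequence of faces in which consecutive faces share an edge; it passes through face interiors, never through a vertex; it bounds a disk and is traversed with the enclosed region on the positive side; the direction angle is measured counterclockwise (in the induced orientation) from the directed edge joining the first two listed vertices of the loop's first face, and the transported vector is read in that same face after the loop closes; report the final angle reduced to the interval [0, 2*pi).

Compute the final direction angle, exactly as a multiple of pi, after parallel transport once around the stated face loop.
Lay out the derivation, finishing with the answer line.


enclosed vertex P0: corner angles sum to (7/6)*pi, defect = 2*pi - (7/6)*pi = (5/6)*pi
holonomy = initial angle + sum of enclosed defects (mod 2*pi), positive in the induced orientation
final angle = (3/2)*pi + (5/6)*pi = pi/3 (mod 2*pi)

Answer: final direction angle = pi/3


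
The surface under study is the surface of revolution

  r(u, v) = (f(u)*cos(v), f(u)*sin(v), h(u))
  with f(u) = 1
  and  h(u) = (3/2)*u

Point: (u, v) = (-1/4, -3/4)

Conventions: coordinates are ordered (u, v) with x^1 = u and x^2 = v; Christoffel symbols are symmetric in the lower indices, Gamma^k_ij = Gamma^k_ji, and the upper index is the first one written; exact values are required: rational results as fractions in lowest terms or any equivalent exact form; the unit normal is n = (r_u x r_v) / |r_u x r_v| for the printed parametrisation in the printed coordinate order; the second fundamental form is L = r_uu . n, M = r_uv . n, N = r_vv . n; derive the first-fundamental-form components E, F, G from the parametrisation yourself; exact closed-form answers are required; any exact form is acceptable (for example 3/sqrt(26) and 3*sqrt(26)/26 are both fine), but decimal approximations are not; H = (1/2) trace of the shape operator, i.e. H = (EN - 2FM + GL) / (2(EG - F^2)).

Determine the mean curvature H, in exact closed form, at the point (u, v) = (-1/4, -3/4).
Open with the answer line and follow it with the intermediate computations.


Answer: H = 1/2

f = 1, f' = 0, f'' = 0, h' = 3/2, h'' = 0
E = 9/4, F = 0, G = 1; answer radicand W^2 = 9/4
unnormalised second-form numerators: l = 0, m = 0, n = 3/2; L = l/sqrt(9/4), and similarly M = m/sqrt(W^2), N = n/sqrt(W^2)
H = (E*n - 2*F*m + G*l) / (2*(EG - F^2)*sqrt(W^2)); E*n - 2*F*m + G*l = 27/8, EG - F^2 = 9/4, so H = (3/4)/sqrt(9/4)


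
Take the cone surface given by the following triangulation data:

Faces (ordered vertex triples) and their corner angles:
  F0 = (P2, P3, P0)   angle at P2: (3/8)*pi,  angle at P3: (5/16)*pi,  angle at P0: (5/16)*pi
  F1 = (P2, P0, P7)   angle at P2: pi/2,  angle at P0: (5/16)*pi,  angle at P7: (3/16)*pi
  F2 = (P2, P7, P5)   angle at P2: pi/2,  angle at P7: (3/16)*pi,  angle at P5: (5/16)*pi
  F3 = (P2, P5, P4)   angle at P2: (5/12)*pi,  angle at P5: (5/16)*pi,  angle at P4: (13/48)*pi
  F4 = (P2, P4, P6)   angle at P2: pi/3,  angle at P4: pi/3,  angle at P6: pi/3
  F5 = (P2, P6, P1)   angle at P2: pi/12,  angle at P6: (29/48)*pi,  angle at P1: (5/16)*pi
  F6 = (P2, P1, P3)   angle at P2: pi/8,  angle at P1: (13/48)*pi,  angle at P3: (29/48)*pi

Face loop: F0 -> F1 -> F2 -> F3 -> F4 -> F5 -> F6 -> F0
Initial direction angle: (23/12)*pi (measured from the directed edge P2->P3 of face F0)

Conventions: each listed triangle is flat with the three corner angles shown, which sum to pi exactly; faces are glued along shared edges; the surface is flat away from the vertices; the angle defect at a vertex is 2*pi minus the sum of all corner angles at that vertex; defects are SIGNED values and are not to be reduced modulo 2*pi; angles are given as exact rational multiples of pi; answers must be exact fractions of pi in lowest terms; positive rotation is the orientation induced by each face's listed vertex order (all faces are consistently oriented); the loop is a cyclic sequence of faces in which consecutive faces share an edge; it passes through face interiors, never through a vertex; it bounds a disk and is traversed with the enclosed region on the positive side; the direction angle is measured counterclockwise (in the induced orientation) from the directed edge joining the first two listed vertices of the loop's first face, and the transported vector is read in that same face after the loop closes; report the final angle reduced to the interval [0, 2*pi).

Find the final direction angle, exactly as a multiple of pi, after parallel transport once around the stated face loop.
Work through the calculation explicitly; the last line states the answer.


enclosed vertex P2: corner angles sum to (7/3)*pi, defect = 2*pi - (7/3)*pi = -pi/3
summing the enclosed defects onto the initial angle, mod 2*pi in the induced orientation:
final angle = (23/12)*pi - pi/3 = (19/12)*pi (mod 2*pi)

Answer: final direction angle = (19/12)*pi


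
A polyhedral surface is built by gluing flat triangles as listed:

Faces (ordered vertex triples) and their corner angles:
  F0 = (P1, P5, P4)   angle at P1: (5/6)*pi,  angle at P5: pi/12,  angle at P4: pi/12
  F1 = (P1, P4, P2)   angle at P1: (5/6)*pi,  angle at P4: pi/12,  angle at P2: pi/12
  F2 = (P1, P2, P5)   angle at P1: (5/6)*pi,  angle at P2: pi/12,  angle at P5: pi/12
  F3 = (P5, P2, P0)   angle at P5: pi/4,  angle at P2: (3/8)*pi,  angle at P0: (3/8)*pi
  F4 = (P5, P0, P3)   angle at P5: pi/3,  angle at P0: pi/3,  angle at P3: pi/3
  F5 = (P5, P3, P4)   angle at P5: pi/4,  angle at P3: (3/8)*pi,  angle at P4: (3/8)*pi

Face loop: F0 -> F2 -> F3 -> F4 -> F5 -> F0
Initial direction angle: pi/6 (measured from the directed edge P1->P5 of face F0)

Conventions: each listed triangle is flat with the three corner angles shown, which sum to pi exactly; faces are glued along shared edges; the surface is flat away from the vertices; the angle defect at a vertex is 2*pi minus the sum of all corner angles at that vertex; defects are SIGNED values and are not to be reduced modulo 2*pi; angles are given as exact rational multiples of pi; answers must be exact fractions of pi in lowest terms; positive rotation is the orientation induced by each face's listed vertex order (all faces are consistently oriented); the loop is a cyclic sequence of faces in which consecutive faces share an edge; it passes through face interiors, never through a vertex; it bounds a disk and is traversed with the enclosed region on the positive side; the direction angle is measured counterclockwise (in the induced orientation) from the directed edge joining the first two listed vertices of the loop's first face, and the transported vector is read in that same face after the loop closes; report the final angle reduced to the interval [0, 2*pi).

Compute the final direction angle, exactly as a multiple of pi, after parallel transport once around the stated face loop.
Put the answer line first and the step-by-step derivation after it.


Answer: final direction angle = (7/6)*pi

enclosed vertex P5: corner angles sum to pi, defect = 2*pi - pi = pi
holonomy = initial angle + sum of enclosed defects (mod 2*pi), positive in the induced orientation
final angle = pi/6 + pi = (7/6)*pi (mod 2*pi)


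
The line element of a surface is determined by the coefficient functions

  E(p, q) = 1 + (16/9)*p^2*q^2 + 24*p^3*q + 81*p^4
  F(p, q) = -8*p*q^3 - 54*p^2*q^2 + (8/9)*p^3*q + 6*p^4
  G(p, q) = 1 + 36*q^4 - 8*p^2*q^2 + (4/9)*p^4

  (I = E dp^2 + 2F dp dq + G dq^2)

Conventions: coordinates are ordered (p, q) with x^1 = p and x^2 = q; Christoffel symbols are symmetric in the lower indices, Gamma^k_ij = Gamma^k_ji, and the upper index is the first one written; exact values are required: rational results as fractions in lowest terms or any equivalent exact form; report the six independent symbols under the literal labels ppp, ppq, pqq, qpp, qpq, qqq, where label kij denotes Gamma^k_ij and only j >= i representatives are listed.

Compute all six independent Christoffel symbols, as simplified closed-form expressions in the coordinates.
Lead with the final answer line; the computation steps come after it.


Answer: Gamma_ppp = (1458*p^3 + 324*p^2*q + 16*p*q^2)/(733*p^4 + 216*p^3*q - 56*p^2*q^2 + 324*q^4 + 9), Gamma_ppq = (108*p^3 + 16*p^2*q)/(733*p^4 + 216*p^3*q - 56*p^2*q^2 + 324*q^4 + 9), Gamma_pqq = (-972*p^2*q - 144*p*q^2)/(733*p^4 + 216*p^3*q - 56*p^2*q^2 + 324*q^4 + 9), Gamma_qpp = (108*p^3 + 8*p^2*q - 972*p*q^2 - 72*q^3)/(733*p^4 + 216*p^3*q - 56*p^2*q^2 + 324*q^4 + 9), Gamma_qpq = (8*p^3 - 72*p*q^2)/(733*p^4 + 216*p^3*q - 56*p^2*q^2 + 324*q^4 + 9), Gamma_qqq = (-72*p^2*q + 648*q^3)/(733*p^4 + 216*p^3*q - 56*p^2*q^2 + 324*q^4 + 9)

E = 1 + (16/9)*p^2*q^2 + 24*p^3*q + 81*p^4; F = -8*p*q^3 - 54*p^2*q^2 + (8/9)*p^3*q + 6*p^4; G = 1 + 36*q^4 - 8*p^2*q^2 + (4/9)*p^4
Gamma^k_ij = (1/2) g^{kl} (d_i g_jl + d_j g_il - d_l g_ij), with g^inv = (1/(EG-F^2)) [[G, -F], [-F, E]]
first partials: E_p = (32/9)*p*q^2 + 72*p^2*q + 324*p^3, E_q = (32/9)*p^2*q + 24*p^3, F_p = -8*q^3 - 108*p*q^2 + (8/3)*p^2*q + 24*p^3, F_q = -24*p*q^2 - 108*p^2*q + (8/9)*p^3, G_p = -16*p*q^2 + (16/9)*p^3, G_q = 144*q^3 - 16*p^2*q
D = EG - F^2 = 1 + 36*q^4 - (56/9)*p^2*q^2 + 24*p^3*q + (733/9)*p^4
expanded: Gamma^p_pp = (G E_p - 2F F_p + F E_q)/(2D), Gamma^p_pq = (G E_q - F G_p)/(2D), Gamma^p_qq = (2G F_q - G G_p - F G_q)/(2D), Gamma^q_pp = (2E F_p - E E_q - F E_p)/(2D), Gamma^q_pq = (E G_p - F E_q)/(2D), Gamma^q_qq = (E G_q - 2F F_q + F G_p)/(2D); substitute and cancel common factors


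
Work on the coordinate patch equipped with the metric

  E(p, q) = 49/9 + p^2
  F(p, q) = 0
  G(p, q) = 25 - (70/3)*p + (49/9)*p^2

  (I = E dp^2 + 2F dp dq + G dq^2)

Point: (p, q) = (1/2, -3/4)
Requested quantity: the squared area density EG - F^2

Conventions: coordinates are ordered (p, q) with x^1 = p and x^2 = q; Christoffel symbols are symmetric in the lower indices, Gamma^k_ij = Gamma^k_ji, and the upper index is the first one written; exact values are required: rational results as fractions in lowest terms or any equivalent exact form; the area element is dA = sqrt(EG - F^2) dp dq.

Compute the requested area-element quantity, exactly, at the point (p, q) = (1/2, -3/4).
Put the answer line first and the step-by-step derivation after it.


Answer: EG - F^2 = 108445/1296

E = 205/36, F = 0, G = 529/36; EG - F^2 = 108445/1296


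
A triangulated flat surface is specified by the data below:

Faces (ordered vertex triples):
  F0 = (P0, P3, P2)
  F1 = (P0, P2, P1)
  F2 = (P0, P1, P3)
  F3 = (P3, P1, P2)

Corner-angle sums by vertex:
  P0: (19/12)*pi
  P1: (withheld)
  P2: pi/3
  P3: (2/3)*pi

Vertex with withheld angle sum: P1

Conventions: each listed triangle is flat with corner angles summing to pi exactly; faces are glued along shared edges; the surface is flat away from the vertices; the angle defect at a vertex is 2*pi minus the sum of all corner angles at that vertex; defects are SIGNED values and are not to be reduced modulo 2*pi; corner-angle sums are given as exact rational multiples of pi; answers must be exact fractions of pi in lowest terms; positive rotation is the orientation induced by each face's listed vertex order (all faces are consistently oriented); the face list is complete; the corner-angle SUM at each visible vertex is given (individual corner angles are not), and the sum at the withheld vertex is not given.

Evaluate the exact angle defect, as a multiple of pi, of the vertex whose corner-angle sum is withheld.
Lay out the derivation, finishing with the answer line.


V = 4, E = 6, F = 4; chi = V - E + F = 2
Gauss-Bonnet: total defect = 2*pi*chi = 4*pi; visible defects sum to (41/12)*pi

Answer: defect(P1) = (7/12)*pi


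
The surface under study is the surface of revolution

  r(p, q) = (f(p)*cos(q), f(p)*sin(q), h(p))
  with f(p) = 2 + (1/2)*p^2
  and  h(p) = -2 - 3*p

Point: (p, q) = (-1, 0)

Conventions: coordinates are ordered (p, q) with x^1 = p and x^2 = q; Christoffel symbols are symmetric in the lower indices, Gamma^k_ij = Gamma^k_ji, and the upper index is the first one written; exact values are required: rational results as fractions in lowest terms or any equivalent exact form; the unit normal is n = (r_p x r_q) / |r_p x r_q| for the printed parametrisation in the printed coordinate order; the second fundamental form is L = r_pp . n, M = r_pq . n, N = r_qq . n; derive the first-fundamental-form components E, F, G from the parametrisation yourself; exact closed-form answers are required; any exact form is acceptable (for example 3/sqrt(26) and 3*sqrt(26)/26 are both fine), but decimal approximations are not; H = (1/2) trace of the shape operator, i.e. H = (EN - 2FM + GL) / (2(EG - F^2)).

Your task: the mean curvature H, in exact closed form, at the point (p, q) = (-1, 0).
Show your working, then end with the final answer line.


f = 5/2, f' = -1, f'' = 1, h' = -3, h'' = 0
E = 10, F = 0, G = 25/4; answer radicand W^2 = 10
unnormalised second-form numerators: l = 3, m = 0, n = -15/2; L = l/sqrt(10), and similarly M = m/sqrt(W^2), N = n/sqrt(W^2)
H = (E*n - 2*F*m + G*l) / (2*(EG - F^2)*sqrt(W^2)); E*n - 2*F*m + G*l = -225/4, EG - F^2 = 125/2, so H = (-9/20)/sqrt(10)

Answer: H = -9*sqrt(10)/200


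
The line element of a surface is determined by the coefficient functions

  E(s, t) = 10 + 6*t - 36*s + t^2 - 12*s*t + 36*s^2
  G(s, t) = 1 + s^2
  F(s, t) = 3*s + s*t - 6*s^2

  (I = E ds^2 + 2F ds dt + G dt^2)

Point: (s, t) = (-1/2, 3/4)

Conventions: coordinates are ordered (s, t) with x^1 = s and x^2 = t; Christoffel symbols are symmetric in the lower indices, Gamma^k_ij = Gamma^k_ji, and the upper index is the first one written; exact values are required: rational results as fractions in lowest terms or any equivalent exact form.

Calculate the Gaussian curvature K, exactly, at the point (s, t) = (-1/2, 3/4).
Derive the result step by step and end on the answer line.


E = 745/16, F = -27/8, G = 5/4, EG - F^2 = 749/16 at the point
E_s = -81, E_t = 27/2, F_s = 39/4, F_t = -1/2, G_s = -1, G_t = 0
E_tt = 2, F_st = 1, G_ss = 2
Brioschi: K = (det M1 - det M2) / (EG - F^2)^2 with the standard first/second-derivative matrices M1, M2.
M1 = [[-E_tt/2 + F_st - G_ss/2, E_s/2, F_s - E_t/2], [F_t - G_s/2, E, F], [G_t/2, F, G]] = [[-1, -81/2, 3], [0, 745/16, -27/8], [0, -27/8, 5/4]]; det M1 = -749/16
M2 = [[0, E_t/2, G_s/2], [E_t/2, E, F], [G_s/2, F, G]] = [[0, 27/4, -1/2], [27/4, 745/16, -27/8], [-1/2, -27/8, 5/4]]; det M2 = -733/16
det M1 - det M2 = -1; K = -1 / (749/16)^2 = -256/561001

Answer: K = -256/561001


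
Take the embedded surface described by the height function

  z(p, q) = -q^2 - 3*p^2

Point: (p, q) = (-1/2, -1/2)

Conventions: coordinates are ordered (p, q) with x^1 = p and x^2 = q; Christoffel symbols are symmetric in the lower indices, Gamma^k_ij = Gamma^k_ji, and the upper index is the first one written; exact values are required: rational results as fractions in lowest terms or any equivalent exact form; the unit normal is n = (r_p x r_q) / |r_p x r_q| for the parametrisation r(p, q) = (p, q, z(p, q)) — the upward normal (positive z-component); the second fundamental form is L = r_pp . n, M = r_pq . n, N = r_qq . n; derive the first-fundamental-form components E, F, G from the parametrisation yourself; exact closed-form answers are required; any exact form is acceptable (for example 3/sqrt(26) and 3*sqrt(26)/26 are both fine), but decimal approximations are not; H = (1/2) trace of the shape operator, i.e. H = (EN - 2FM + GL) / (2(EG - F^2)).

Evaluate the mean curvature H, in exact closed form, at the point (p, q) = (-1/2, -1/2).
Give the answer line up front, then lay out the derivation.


Answer: H = -16*sqrt(11)/121

z_p = 3, z_q = 1, z_pp = -6, z_pq = 0, z_qq = -2
E = 10, F = 3, G = 2; answer radicand W^2 = 11
unnormalised second-form numerators: l = -6, m = 0, n = -2; L = l/sqrt(11), and similarly M = m/sqrt(W^2), N = n/sqrt(W^2)
H = (E*n - 2*F*m + G*l) / (2*(EG - F^2)*sqrt(W^2)); E*n - 2*F*m + G*l = -32, EG - F^2 = 11, so H = (-16/11)/sqrt(11)


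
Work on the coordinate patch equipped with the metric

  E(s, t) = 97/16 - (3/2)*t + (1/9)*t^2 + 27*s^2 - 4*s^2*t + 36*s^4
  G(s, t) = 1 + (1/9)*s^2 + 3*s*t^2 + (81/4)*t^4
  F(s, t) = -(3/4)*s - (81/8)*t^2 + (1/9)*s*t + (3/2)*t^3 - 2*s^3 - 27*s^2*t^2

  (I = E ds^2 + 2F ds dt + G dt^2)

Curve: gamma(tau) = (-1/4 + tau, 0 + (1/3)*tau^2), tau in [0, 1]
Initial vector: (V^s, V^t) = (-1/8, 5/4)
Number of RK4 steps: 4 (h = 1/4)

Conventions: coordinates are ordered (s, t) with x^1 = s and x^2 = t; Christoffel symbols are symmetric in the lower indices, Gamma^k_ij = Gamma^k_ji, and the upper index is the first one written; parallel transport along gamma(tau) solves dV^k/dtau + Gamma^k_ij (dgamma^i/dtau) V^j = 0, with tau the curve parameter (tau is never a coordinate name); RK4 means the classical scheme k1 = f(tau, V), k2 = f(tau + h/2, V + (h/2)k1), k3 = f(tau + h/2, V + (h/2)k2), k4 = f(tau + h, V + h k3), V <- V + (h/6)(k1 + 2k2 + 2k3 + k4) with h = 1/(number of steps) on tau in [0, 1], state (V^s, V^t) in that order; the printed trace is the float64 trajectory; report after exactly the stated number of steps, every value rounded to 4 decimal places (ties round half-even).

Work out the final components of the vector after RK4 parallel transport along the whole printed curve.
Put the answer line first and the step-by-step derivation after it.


Answer: V^s = 0.1133, V^t = 1.2347

gamma'(tau) = (1, (2/3)*tau); f(tau, V)^k = -Gamma^k_ij(gamma(tau)) gamma'^i(tau) V^j; h = 1/4; intermediate values shown to 6 dp
curve data and Christoffel symbols at the stage parameters:
  tau = 0.000000: gamma = (-0.250000, 0.000000), gamma' = (1.000000, 0.000000); Gamma_sss = -0.997142, Gamma_sst = -0.110794, Gamma_stt = 0.000000, Gamma_tss = -0.031655, Gamma_tst = -0.003517, Gamma_ttt = 0.000000
  tau = 0.125000: gamma = (-0.125000, 0.005208), gamma' = (1.000000, 0.083333); Gamma_sss = -0.541568, Gamma_sst = -0.120349, Gamma_stt = -0.016924, Gamma_tss = -0.009607, Gamma_tst = -0.002135, Gamma_ttt = -0.000300
  tau = 0.250000: gamma = (0.000000, 0.020833), gamma' = (1.000000, 0.166667); Gamma_sss = 0.000000, Gamma_sst = -0.123967, Gamma_stt = -0.069732, Gamma_tss = 0.000000, Gamma_tst = 0.000108, Gamma_ttt = 0.000061
  tau = 0.375000: gamma = (0.125000, 0.046875), gamma' = (1.000000, 0.250000); Gamma_sss = 0.543715, Gamma_sst = -0.120826, Gamma_stt = -0.152920, Gamma_tss = -0.012040, Gamma_tst = 0.002676, Gamma_ttt = 0.003386
  tau = 0.500000: gamma = (0.250000, 0.083333), gamma' = (1.000000, 0.333333); Gamma_sss = 1.004250, Gamma_sst = -0.111583, Gamma_stt = -0.251062, Gamma_tss = -0.044305, Gamma_tst = 0.004923, Gamma_ttt = 0.011076
  tau = 0.625000: gamma = (0.375000, 0.130208), gamma' = (1.000000, 0.416667); Gamma_sss = 1.326861, Gamma_sst = -0.098286, Gamma_stt = -0.345537, Gamma_tss = -0.087560, Gamma_tst = 0.006486, Gamma_ttt = 0.022802
  tau = 0.750000: gamma = (0.500000, 0.187500), gamma' = (1.000000, 0.500000); Gamma_sss = 1.504775, Gamma_sst = -0.083599, Gamma_stt = -0.423218, Gamma_tss = -0.132571, Gamma_tst = 0.007365, Gamma_ttt = 0.037286
  tau = 0.875000: gamma = (0.625000, 0.255208), gamma' = (1.000000, 0.583333); Gamma_sss = 1.566992, Gamma_sst = -0.069644, Gamma_stt = -0.479891, Gamma_tss = -0.174270, Gamma_tst = 0.007745, Gamma_ttt = 0.053370
  tau = 1.000000: gamma = (0.750000, 0.333333), gamma' = (1.000000, 0.666667); Gamma_sss = 1.552456, Gamma_sst = -0.057498, Gamma_stt = -0.517485, Gamma_tss = -0.211165, Gamma_tst = 0.007821, Gamma_ttt = 0.070388
step 0: V^s = -0.1250, V^t = 1.2500
step 1: k1 = (0.013849, 0.000440), k2 = (0.084210, 0.001494), k3 = (0.089078, 0.001580), k4 = (0.167418, -0.000146); V <- V + (h/6)(k1 + 2k2 + 2k3 + k4): V^s = -0.1030, V^t = 1.2503
step 2: k1 = (0.167395, -0.000146), k2 = (0.241009, -0.005337), k3 = (0.236181, -0.005230), k4 = (0.286399, -0.012635); V <- V + (h/6)(k1 + 2k2 + 2k3 + k4): V^s = -0.0443, V^t = 1.2489
step 3: k1 = (0.286737, -0.012650), k2 = (0.313082, -0.020660), k3 = (0.308605, -0.020365), k4 = (0.319156, -0.028118); V <- V + (h/6)(k1 + 2k2 + 2k3 + k4): V^s = 0.0327, V^t = 1.2437
step 4: k1 = (0.319292, -0.028130), k2 = (0.322695, -0.035888), k3 = (0.321707, -0.035778), k4 = (0.325672, -0.044298); V <- V + (h/6)(k1 + 2k2 + 2k3 + k4): V^s = 0.1133, V^t = 1.2347
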